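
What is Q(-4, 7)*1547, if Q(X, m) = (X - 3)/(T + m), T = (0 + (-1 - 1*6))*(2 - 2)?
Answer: -1547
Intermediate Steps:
T = 0 (T = (0 + (-1 - 6))*0 = (0 - 7)*0 = -7*0 = 0)
Q(X, m) = (-3 + X)/m (Q(X, m) = (X - 3)/(0 + m) = (-3 + X)/m)
Q(-4, 7)*1547 = ((-3 - 4)/7)*1547 = ((1/7)*(-7))*1547 = -1*1547 = -1547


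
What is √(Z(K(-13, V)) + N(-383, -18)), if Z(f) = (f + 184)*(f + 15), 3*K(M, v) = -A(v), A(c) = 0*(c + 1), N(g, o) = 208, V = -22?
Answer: 2*√742 ≈ 54.479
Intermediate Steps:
A(c) = 0 (A(c) = 0*(1 + c) = 0)
K(M, v) = 0 (K(M, v) = (-1*0)/3 = (⅓)*0 = 0)
Z(f) = (15 + f)*(184 + f) (Z(f) = (184 + f)*(15 + f) = (15 + f)*(184 + f))
√(Z(K(-13, V)) + N(-383, -18)) = √((2760 + 0² + 199*0) + 208) = √((2760 + 0 + 0) + 208) = √(2760 + 208) = √2968 = 2*√742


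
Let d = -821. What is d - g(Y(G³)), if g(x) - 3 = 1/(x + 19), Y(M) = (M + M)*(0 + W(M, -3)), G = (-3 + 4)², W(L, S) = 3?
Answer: -20601/25 ≈ -824.04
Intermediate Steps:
G = 1 (G = 1² = 1)
Y(M) = 6*M (Y(M) = (M + M)*(0 + 3) = (2*M)*3 = 6*M)
g(x) = 3 + 1/(19 + x) (g(x) = 3 + 1/(x + 19) = 3 + 1/(19 + x))
d - g(Y(G³)) = -821 - (58 + 3*(6*1³))/(19 + 6*1³) = -821 - (58 + 3*(6*1))/(19 + 6*1) = -821 - (58 + 3*6)/(19 + 6) = -821 - (58 + 18)/25 = -821 - 76/25 = -20601/25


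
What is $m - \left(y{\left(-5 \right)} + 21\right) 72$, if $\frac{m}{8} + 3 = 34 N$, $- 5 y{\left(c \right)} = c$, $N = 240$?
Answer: $63672$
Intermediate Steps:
$y{\left(c \right)} = - \frac{c}{5}$
$m = 65256$ ($m = -24 + 8 \cdot 34 \cdot 240 = -24 + 8 \cdot 8160 = -24 + 65280 = 65256$)
$m - \left(y{\left(-5 \right)} + 21\right) 72 = 65256 - \left(\left(- \frac{1}{5}\right) \left(-5\right) + 21\right) 72 = 65256 - \left(1 + 21\right) 72 = 65256 - 22 \cdot 72 = 65256 - 1584 = 63672$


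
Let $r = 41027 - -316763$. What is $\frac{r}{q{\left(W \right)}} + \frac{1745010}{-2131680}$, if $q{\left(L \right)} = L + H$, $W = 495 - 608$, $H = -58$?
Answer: $- \frac{25433072797}{12150576} \approx -2093.2$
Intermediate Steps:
$r = 357790$ ($r = 41027 + 316763 = 357790$)
$W = -113$ ($W = 495 - 608 = -113$)
$q{\left(L \right)} = -58 + L$ ($q{\left(L \right)} = L - 58 = -58 + L$)
$\frac{r}{q{\left(W \right)}} + \frac{1745010}{-2131680} = \frac{357790}{-58 - 113} + \frac{1745010}{-2131680} = \frac{357790}{-171} + 1745010 \left(- \frac{1}{2131680}\right) = 357790 \left(- \frac{1}{171}\right) - \frac{58167}{71056} = - \frac{357790}{171} - \frac{58167}{71056} = - \frac{25433072797}{12150576}$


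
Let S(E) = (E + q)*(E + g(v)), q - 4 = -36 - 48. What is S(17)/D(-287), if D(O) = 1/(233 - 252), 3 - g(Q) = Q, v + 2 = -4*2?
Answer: 35910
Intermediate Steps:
v = -10 (v = -2 - 4*2 = -2 - 8 = -10)
g(Q) = 3 - Q
q = -80 (q = 4 + (-36 - 48) = 4 - 84 = -80)
S(E) = (-80 + E)*(13 + E) (S(E) = (E - 80)*(E + (3 - 1*(-10))) = (-80 + E)*(E + (3 + 10)) = (-80 + E)*(E + 13) = (-80 + E)*(13 + E))
D(O) = -1/19 (D(O) = 1/(-19) = -1/19)
S(17)/D(-287) = (-1040 + 17² - 67*17)/(-1/19) = (-1040 + 289 - 1139)*(-19) = -1890*(-19) = 35910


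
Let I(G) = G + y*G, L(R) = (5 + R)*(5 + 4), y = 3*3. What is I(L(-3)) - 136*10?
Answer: -1180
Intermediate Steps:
y = 9
L(R) = 45 + 9*R (L(R) = (5 + R)*9 = 45 + 9*R)
I(G) = 10*G (I(G) = G + 9*G = 10*G)
I(L(-3)) - 136*10 = 10*(45 + 9*(-3)) - 136*10 = 10*(45 - 27) - 1360 = 10*18 - 1360 = 180 - 1360 = -1180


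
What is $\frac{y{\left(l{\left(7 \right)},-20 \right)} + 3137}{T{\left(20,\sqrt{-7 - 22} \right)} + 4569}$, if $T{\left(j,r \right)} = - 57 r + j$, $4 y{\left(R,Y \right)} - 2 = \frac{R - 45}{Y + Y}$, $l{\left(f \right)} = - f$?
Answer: $\frac{575979157}{846125680} + \frac{7154241 i \sqrt{29}}{846125680} \approx 0.68073 + 0.045533 i$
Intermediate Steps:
$y{\left(R,Y \right)} = \frac{1}{2} + \frac{-45 + R}{8 Y}$ ($y{\left(R,Y \right)} = \frac{1}{2} + \frac{\left(R - 45\right) \frac{1}{Y + Y}}{4} = \frac{1}{2} + \frac{\left(-45 + R\right) \frac{1}{2 Y}}{4} = \frac{1}{2} + \frac{\frac{1}{2} \frac{1}{Y} \left(-45 + R\right)}{4} = \frac{1}{2} + \frac{-45 + R}{8 Y}$)
$T{\left(j,r \right)} = j - 57 r$
$\frac{y{\left(l{\left(7 \right)},-20 \right)} + 3137}{T{\left(20,\sqrt{-7 - 22} \right)} + 4569} = \frac{\frac{-45 - 7 + 4 \left(-20\right)}{8 \left(-20\right)} + 3137}{\left(20 - 57 \sqrt{-7 - 22}\right) + 4569} = \frac{\frac{1}{8} \left(- \frac{1}{20}\right) \left(-45 - 7 - 80\right) + 3137}{\left(20 - 57 \sqrt{-29}\right) + 4569} = \frac{\frac{1}{8} \left(- \frac{1}{20}\right) \left(-132\right) + 3137}{\left(20 - 57 i \sqrt{29}\right) + 4569} = \frac{\frac{33}{40} + 3137}{\left(20 - 57 i \sqrt{29}\right) + 4569} = \frac{125513}{40 \left(4589 - 57 i \sqrt{29}\right)}$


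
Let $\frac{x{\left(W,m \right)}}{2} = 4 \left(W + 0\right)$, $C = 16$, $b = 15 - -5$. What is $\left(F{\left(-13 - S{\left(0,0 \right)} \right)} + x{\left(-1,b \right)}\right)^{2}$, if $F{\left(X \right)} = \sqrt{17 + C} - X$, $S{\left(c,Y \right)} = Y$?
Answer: $\left(5 + \sqrt{33}\right)^{2} \approx 115.45$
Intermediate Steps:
$b = 20$ ($b = 15 + 5 = 20$)
$x{\left(W,m \right)} = 8 W$ ($x{\left(W,m \right)} = 2 \cdot 4 \left(W + 0\right) = 2 \cdot 4 W = 8 W$)
$F{\left(X \right)} = \sqrt{33} - X$ ($F{\left(X \right)} = \sqrt{17 + 16} - X = \sqrt{33} - X$)
$\left(F{\left(-13 - S{\left(0,0 \right)} \right)} + x{\left(-1,b \right)}\right)^{2} = \left(\left(\sqrt{33} - \left(-13 - 0\right)\right) + 8 \left(-1\right)\right)^{2} = \left(\left(\sqrt{33} - \left(-13 + 0\right)\right) - 8\right)^{2} = \left(\left(\sqrt{33} - -13\right) - 8\right)^{2} = \left(\left(\sqrt{33} + 13\right) - 8\right)^{2} = \left(\left(13 + \sqrt{33}\right) - 8\right)^{2} = \left(5 + \sqrt{33}\right)^{2}$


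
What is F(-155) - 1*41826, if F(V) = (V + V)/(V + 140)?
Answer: -125416/3 ≈ -41805.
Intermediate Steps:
F(V) = 2*V/(140 + V) (F(V) = (2*V)/(140 + V) = 2*V/(140 + V))
F(-155) - 1*41826 = 2*(-155)/(140 - 155) - 1*41826 = 2*(-155)/(-15) - 41826 = 2*(-155)*(-1/15) - 41826 = 62/3 - 41826 = -125416/3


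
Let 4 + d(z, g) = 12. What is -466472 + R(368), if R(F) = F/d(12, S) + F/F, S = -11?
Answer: -466425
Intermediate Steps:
d(z, g) = 8 (d(z, g) = -4 + 12 = 8)
R(F) = 1 + F/8 (R(F) = F/8 + F/F = F*(⅛) + 1 = F/8 + 1 = 1 + F/8)
-466472 + R(368) = -466472 + (1 + (⅛)*368) = -466472 + (1 + 46) = -466472 + 47 = -466425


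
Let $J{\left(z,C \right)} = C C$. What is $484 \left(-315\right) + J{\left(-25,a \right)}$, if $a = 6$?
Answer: $-152424$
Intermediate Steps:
$J{\left(z,C \right)} = C^{2}$
$484 \left(-315\right) + J{\left(-25,a \right)} = 484 \left(-315\right) + 6^{2} = -152460 + 36 = -152424$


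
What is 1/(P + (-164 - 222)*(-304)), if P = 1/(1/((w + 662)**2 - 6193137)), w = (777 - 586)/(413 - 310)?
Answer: -10609/59782673808 ≈ -1.7746e-7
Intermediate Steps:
w = 191/103 ≈ 1.8544
P = -61027576304/10609 (P = 1/(1/((191/103 + 662)**2 - 6193137)) = 1/(1/((68377/103)**2 - 6193137)) = 1/(1/(4675414129/10609 - 6193137)) = 1/(1/(-61027576304/10609)) = 1/(-10609/61027576304) = -61027576304/10609 ≈ -5.7524e+6)
1/(P + (-164 - 222)*(-304)) = 1/(-61027576304/10609 + (-164 - 222)*(-304)) = 1/(-61027576304/10609 - 386*(-304)) = 1/(-61027576304/10609 + 117344) = 1/(-59782673808/10609) = -10609/59782673808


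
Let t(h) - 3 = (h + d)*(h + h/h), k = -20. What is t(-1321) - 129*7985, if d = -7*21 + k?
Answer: 934098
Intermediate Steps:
d = -167 (d = -7*21 - 20 = -147 - 20 = -167)
t(h) = 3 + (1 + h)*(-167 + h) (t(h) = 3 + (h - 167)*(h + h/h) = 3 + (-167 + h)*(h + 1) = 3 + (-167 + h)*(1 + h) = 3 + (1 + h)*(-167 + h))
t(-1321) - 129*7985 = (-164 + (-1321)² - 166*(-1321)) - 129*7985 = (-164 + 1745041 + 219286) - 1030065 = 1964163 - 1030065 = 934098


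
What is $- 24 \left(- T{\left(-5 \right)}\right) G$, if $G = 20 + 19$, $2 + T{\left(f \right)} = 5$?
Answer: $2808$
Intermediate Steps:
$T{\left(f \right)} = 3$ ($T{\left(f \right)} = -2 + 5 = 3$)
$G = 39$
$- 24 \left(- T{\left(-5 \right)}\right) G = - 24 \left(\left(-1\right) 3\right) 39 = \left(-24\right) \left(-3\right) 39 = 72 \cdot 39 = 2808$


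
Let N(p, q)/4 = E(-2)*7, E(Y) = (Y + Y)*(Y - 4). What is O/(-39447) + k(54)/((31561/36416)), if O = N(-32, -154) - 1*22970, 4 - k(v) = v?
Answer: -71121350422/1244986767 ≈ -57.126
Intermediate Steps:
E(Y) = 2*Y*(-4 + Y) (E(Y) = (2*Y)*(-4 + Y) = 2*Y*(-4 + Y))
k(v) = 4 - v
N(p, q) = 672 (N(p, q) = 4*((2*(-2)*(-4 - 2))*7) = 4*((2*(-2)*(-6))*7) = 4*(24*7) = 4*168 = 672)
O = -22298 (O = 672 - 1*22970 = 672 - 22970 = -22298)
O/(-39447) + k(54)/((31561/36416)) = -22298/(-39447) + (4 - 1*54)/((31561/36416)) = -22298*(-1/39447) + (4 - 54)/((31561*(1/36416))) = 22298/39447 - 50/31561/36416 = 22298/39447 - 50*36416/31561 = 22298/39447 - 1820800/31561 = -71121350422/1244986767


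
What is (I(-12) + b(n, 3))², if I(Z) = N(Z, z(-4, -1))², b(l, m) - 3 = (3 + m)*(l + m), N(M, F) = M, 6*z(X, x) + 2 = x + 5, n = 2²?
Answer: 35721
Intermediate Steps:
n = 4
z(X, x) = ½ + x/6 (z(X, x) = -⅓ + (x + 5)/6 = -⅓ + (5 + x)/6 = -⅓ + (⅚ + x/6) = ½ + x/6)
b(l, m) = 3 + (3 + m)*(l + m)
I(Z) = Z²
(I(-12) + b(n, 3))² = ((-12)² + (3 + 3² + 3*4 + 3*3 + 4*3))² = (144 + (3 + 9 + 12 + 9 + 12))² = (144 + 45)² = 189² = 35721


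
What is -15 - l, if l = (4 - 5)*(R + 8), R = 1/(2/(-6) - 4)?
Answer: -94/13 ≈ -7.2308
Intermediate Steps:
R = -3/13 (R = 1/(2*(-⅙) - 4) = 1/(-⅓ - 4) = 1/(-13/3) = -3/13 ≈ -0.23077)
l = -101/13 (l = (4 - 5)*(-3/13 + 8) = -1*101/13 = -101/13 ≈ -7.7692)
-15 - l = -15 - 1*(-101/13) = -15 + 101/13 = -94/13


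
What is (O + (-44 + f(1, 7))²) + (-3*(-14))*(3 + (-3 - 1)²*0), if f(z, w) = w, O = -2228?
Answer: -733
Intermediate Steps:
(O + (-44 + f(1, 7))²) + (-3*(-14))*(3 + (-3 - 1)²*0) = (-2228 + (-44 + 7)²) + (-3*(-14))*(3 + (-3 - 1)²*0) = (-2228 + (-37)²) + 42*(3 + (-4)²*0) = (-2228 + 1369) + 42*(3 + 16*0) = -859 + 42*(3 + 0) = -859 + 42*3 = -859 + 126 = -733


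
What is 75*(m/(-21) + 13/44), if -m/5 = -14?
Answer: -10025/44 ≈ -227.84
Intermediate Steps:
m = 70 (m = -5*(-14) = 70)
75*(m/(-21) + 13/44) = 75*(70/(-21) + 13/44) = 75*(70*(-1/21) + 13*(1/44)) = 75*(-10/3 + 13/44) = 75*(-401/132) = -10025/44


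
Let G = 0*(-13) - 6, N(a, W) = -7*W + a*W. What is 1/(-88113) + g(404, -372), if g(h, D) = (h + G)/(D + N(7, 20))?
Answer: -1948297/1821002 ≈ -1.0699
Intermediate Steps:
N(a, W) = -7*W + W*a
G = -6 (G = 0 - 6 = -6)
g(h, D) = (-6 + h)/D (g(h, D) = (h - 6)/(D + 20*(-7 + 7)) = (-6 + h)/(D + 20*0) = (-6 + h)/(D + 0) = (-6 + h)/D)
1/(-88113) + g(404, -372) = 1/(-88113) + (-6 + 404)/(-372) = -1/88113 - 1/372*398 = -1/88113 - 199/186 = -1948297/1821002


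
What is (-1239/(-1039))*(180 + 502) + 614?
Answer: 1482944/1039 ≈ 1427.3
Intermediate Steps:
(-1239/(-1039))*(180 + 502) + 614 = -1239*(-1/1039)*682 + 614 = (1239/1039)*682 + 614 = 844998/1039 + 614 = 1482944/1039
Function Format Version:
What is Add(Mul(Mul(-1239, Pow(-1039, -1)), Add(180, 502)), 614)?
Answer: Rational(1482944, 1039) ≈ 1427.3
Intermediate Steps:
Add(Mul(Mul(-1239, Pow(-1039, -1)), Add(180, 502)), 614) = Add(Mul(Mul(-1239, Rational(-1, 1039)), 682), 614) = Add(Mul(Rational(1239, 1039), 682), 614) = Add(Rational(844998, 1039), 614) = Rational(1482944, 1039)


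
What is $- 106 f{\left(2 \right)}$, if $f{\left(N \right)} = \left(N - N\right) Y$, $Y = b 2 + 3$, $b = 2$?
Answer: $0$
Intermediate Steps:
$Y = 7$ ($Y = 2 \cdot 2 + 3 = 4 + 3 = 7$)
$f{\left(N \right)} = 0$ ($f{\left(N \right)} = \left(N - N\right) 7 = 0 \cdot 7 = 0$)
$- 106 f{\left(2 \right)} = \left(-106\right) 0 = 0$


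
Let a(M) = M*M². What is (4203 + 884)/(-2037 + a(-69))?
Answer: -5087/330546 ≈ -0.015390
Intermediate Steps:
a(M) = M³
(4203 + 884)/(-2037 + a(-69)) = (4203 + 884)/(-2037 + (-69)³) = 5087/(-2037 - 328509) = 5087/(-330546) = 5087*(-1/330546) = -5087/330546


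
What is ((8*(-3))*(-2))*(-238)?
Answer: -11424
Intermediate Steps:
((8*(-3))*(-2))*(-238) = -24*(-2)*(-238) = 48*(-238) = -11424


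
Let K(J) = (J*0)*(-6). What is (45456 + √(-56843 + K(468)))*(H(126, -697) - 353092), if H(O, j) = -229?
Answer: -16060559376 - 353321*I*√56843 ≈ -1.6061e+10 - 8.4238e+7*I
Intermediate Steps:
K(J) = 0 (K(J) = 0*(-6) = 0)
(45456 + √(-56843 + K(468)))*(H(126, -697) - 353092) = (45456 + √(-56843 + 0))*(-229 - 353092) = (45456 + √(-56843))*(-353321) = (45456 + I*√56843)*(-353321) = -16060559376 - 353321*I*√56843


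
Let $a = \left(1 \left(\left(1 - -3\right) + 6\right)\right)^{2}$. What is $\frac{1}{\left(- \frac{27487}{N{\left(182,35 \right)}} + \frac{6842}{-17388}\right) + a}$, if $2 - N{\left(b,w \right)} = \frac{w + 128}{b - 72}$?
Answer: $- \frac{165186}{8745852259} \approx -1.8887 \cdot 10^{-5}$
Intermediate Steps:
$N{\left(b,w \right)} = 2 - \frac{128 + w}{-72 + b}$ ($N{\left(b,w \right)} = 2 - \frac{w + 128}{b - 72} = 2 - \frac{128 + w}{-72 + b}$)
$a = 100$ ($a = \left(1 \left(\left(1 + 3\right) + 6\right)\right)^{2} = \left(1 \left(4 + 6\right)\right)^{2} = \left(1 \cdot 10\right)^{2} = 10^{2} = 100$)
$\frac{1}{\left(- \frac{27487}{N{\left(182,35 \right)}} + \frac{6842}{-17388}\right) + a} = \frac{1}{\left(- \frac{27487}{\frac{1}{-72 + 182} \left(-272 - 35 + 2 \cdot 182\right)} + \frac{6842}{-17388}\right) + 100} = \frac{1}{\left(- \frac{27487}{\frac{1}{110} \left(-272 - 35 + 364\right)} + 6842 \left(- \frac{1}{17388}\right)\right) + 100} = \frac{1}{\left(- \frac{27487}{\frac{1}{110} \cdot 57} - \frac{3421}{8694}\right) + 100} = \frac{1}{\left(- \frac{27487}{\frac{57}{110}} - \frac{3421}{8694}\right) + 100} = \frac{1}{\left(\left(-27487\right) \frac{110}{57} - \frac{3421}{8694}\right) + 100} = \frac{1}{\left(- \frac{3023570}{57} - \frac{3421}{8694}\right) + 100} = \frac{1}{- \frac{8762370859}{165186} + 100} = \frac{1}{- \frac{8745852259}{165186}} = - \frac{165186}{8745852259}$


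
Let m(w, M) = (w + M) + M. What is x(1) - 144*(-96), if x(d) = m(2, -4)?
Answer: 13818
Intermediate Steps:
m(w, M) = w + 2*M (m(w, M) = (M + w) + M = w + 2*M)
x(d) = -6 (x(d) = 2 + 2*(-4) = 2 - 8 = -6)
x(1) - 144*(-96) = -6 - 144*(-96) = -6 + 13824 = 13818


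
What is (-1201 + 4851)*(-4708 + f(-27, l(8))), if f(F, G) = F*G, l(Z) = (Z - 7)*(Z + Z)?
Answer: -18761000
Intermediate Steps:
l(Z) = 2*Z*(-7 + Z) (l(Z) = (-7 + Z)*(2*Z) = 2*Z*(-7 + Z))
(-1201 + 4851)*(-4708 + f(-27, l(8))) = (-1201 + 4851)*(-4708 - 54*8*(-7 + 8)) = 3650*(-4708 - 54*8) = 3650*(-4708 - 27*16) = 3650*(-4708 - 432) = 3650*(-5140) = -18761000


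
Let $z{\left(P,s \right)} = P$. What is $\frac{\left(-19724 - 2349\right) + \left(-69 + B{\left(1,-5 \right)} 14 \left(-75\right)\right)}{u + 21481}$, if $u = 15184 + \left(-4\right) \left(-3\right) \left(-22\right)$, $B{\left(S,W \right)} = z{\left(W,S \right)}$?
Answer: $- \frac{16892}{36401} \approx -0.46405$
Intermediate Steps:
$B{\left(S,W \right)} = W$
$u = 14920$ ($u = 15184 + 12 \left(-22\right) = 15184 - 264 = 14920$)
$\frac{\left(-19724 - 2349\right) + \left(-69 + B{\left(1,-5 \right)} 14 \left(-75\right)\right)}{u + 21481} = \frac{\left(-19724 - 2349\right) - \left(69 - \left(-5\right) 14 \left(-75\right)\right)}{14920 + 21481} = \frac{-22073 - -5181}{36401} = \left(-22073 + \left(-69 + 5250\right)\right) \frac{1}{36401} = \left(-22073 + 5181\right) \frac{1}{36401} = \left(-16892\right) \frac{1}{36401} = - \frac{16892}{36401}$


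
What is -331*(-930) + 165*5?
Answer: 308655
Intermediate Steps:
-331*(-930) + 165*5 = 307830 + 825 = 308655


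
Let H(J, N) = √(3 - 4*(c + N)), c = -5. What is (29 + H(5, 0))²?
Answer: (29 + √23)² ≈ 1142.2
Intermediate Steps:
H(J, N) = √(23 - 4*N) (H(J, N) = √(3 - 4*(-5 + N)) = √(3 + (20 - 4*N)) = √(23 - 4*N))
(29 + H(5, 0))² = (29 + √(23 - 4*0))² = (29 + √(23 + 0))² = (29 + √23)²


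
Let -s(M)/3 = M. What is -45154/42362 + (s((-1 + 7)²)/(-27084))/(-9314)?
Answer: -474607066375/445260585338 ≈ -1.0659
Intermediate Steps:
s(M) = -3*M
-45154/42362 + (s((-1 + 7)²)/(-27084))/(-9314) = -45154/42362 + (-3*(-1 + 7)²/(-27084))/(-9314) = -45154*1/42362 + (-3*6²*(-1/27084))*(-1/9314) = -22577/21181 + (-3*36*(-1/27084))*(-1/9314) = -22577/21181 - 108*(-1/27084)*(-1/9314) = -22577/21181 + (9/2257)*(-1/9314) = -22577/21181 - 9/21021698 = -474607066375/445260585338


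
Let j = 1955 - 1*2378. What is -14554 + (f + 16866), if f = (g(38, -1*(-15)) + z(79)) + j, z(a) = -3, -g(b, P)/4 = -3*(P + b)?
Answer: 2522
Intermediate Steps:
g(b, P) = 12*P + 12*b (g(b, P) = -(-12)*(P + b) = -4*(-3*P - 3*b) = 12*P + 12*b)
j = -423 (j = 1955 - 2378 = -423)
f = 210 (f = ((12*(-1*(-15)) + 12*38) - 3) - 423 = ((12*15 + 456) - 3) - 423 = ((180 + 456) - 3) - 423 = (636 - 3) - 423 = 633 - 423 = 210)
-14554 + (f + 16866) = -14554 + (210 + 16866) = -14554 + 17076 = 2522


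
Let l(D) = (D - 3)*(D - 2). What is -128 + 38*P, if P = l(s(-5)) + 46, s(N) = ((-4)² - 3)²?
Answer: 1055056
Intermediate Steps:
s(N) = 169 (s(N) = (16 - 3)² = 13² = 169)
l(D) = (-3 + D)*(-2 + D)
P = 27768 (P = (6 + 169² - 5*169) + 46 = (6 + 28561 - 845) + 46 = 27722 + 46 = 27768)
-128 + 38*P = -128 + 38*27768 = -128 + 1055184 = 1055056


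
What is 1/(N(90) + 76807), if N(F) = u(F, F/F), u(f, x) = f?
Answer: 1/76897 ≈ 1.3004e-5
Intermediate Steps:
N(F) = F
1/(N(90) + 76807) = 1/(90 + 76807) = 1/76897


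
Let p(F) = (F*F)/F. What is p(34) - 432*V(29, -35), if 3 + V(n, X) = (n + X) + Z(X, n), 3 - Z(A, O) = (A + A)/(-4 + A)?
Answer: 44218/13 ≈ 3401.4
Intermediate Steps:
Z(A, O) = 3 - 2*A/(-4 + A) (Z(A, O) = 3 - (A + A)/(-4 + A) = 3 - 2*A/(-4 + A))
p(F) = F (p(F) = F²/F = F)
V(n, X) = -3 + X + n + (-12 + X)/(-4 + X) (V(n, X) = -3 + ((n + X) + (-12 + X)/(-4 + X)) = -3 + ((X + n) + (-12 + X)/(-4 + X)) = -3 + (X + n + (-12 + X)/(-4 + X)) = -3 + X + n + (-12 + X)/(-4 + X))
p(34) - 432*V(29, -35) = 34 - 432*(-12 - 35 + (-4 - 35)*(-3 - 35 + 29))/(-4 - 35) = 34 - 432*(-12 - 35 - 39*(-9))/(-39) = 34 - (-144)*(-12 - 35 + 351)/13 = 34 - (-144)*304/13 = 34 - 432*(-304/39) = 34 + 43776/13 = 44218/13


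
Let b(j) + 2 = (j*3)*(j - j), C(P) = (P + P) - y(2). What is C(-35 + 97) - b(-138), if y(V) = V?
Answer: 124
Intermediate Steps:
C(P) = -2 + 2*P (C(P) = (P + P) - 1*2 = 2*P - 2 = -2 + 2*P)
b(j) = -2 (b(j) = -2 + (j*3)*(j - j) = -2 + (3*j)*0 = -2 + 0 = -2)
C(-35 + 97) - b(-138) = (-2 + 2*(-35 + 97)) - 1*(-2) = (-2 + 2*62) + 2 = (-2 + 124) + 2 = 122 + 2 = 124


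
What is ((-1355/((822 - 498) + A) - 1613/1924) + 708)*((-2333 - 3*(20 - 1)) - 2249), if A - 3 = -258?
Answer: -423415126909/132756 ≈ -3.1894e+6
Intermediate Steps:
A = -255 (A = 3 - 258 = -255)
((-1355/((822 - 498) + A) - 1613/1924) + 708)*((-2333 - 3*(20 - 1)) - 2249) = ((-1355/((822 - 498) - 255) - 1613/1924) + 708)*((-2333 - 3*(20 - 1)) - 2249) = ((-1355/(324 - 255) - 1613*1/1924) + 708)*((-2333 - 3*19) - 2249) = ((-1355/69 - 1613/1924) + 708)*((-2333 - 1*57) - 2249) = ((-1355*1/69 - 1613/1924) + 708)*((-2333 - 57) - 2249) = ((-1355/69 - 1613/1924) + 708)*(-2390 - 2249) = (-2718317/132756 + 708)*(-4639) = (91272931/132756)*(-4639) = -423415126909/132756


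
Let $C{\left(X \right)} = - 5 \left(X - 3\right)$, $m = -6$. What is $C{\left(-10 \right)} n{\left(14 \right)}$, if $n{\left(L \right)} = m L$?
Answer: $-5460$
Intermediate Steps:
$n{\left(L \right)} = - 6 L$
$C{\left(X \right)} = 15 - 5 X$ ($C{\left(X \right)} = - 5 \left(-3 + X\right) = 15 - 5 X$)
$C{\left(-10 \right)} n{\left(14 \right)} = \left(15 - -50\right) \left(\left(-6\right) 14\right) = \left(15 + 50\right) \left(-84\right) = 65 \left(-84\right) = -5460$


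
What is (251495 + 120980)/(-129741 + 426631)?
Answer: 74495/59378 ≈ 1.2546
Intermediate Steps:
(251495 + 120980)/(-129741 + 426631) = 372475/296890 = 372475*(1/296890) = 74495/59378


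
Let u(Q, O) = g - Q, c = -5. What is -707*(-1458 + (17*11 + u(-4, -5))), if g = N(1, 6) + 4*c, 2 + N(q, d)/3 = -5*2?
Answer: 935361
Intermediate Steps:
N(q, d) = -36 (N(q, d) = -6 + 3*(-5*2) = -6 + 3*(-10) = -6 - 30 = -36)
g = -56 (g = -36 + 4*(-5) = -36 - 20 = -56)
u(Q, O) = -56 - Q
-707*(-1458 + (17*11 + u(-4, -5))) = -707*(-1458 + (17*11 + (-56 - 1*(-4)))) = -707*(-1458 + (187 + (-56 + 4))) = -707*(-1458 + (187 - 52)) = -707*(-1458 + 135) = -707*(-1323) = 935361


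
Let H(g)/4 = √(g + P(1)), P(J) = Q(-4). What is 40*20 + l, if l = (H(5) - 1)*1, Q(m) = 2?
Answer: 799 + 4*√7 ≈ 809.58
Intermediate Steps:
P(J) = 2
H(g) = 4*√(2 + g) (H(g) = 4*√(g + 2) = 4*√(2 + g))
l = -1 + 4*√7 (l = (4*√(2 + 5) - 1)*1 = (4*√7 - 1)*1 = (-1 + 4*√7)*1 = -1 + 4*√7 ≈ 9.5830)
40*20 + l = 40*20 + (-1 + 4*√7) = 800 + (-1 + 4*√7) = 799 + 4*√7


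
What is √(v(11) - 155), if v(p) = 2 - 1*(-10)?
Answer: I*√143 ≈ 11.958*I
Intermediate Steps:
v(p) = 12 (v(p) = 2 + 10 = 12)
√(v(11) - 155) = √(12 - 155) = √(-143) = I*√143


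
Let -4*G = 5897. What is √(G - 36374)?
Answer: I*√151393/2 ≈ 194.55*I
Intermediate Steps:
G = -5897/4 (G = -¼*5897 = -5897/4 ≈ -1474.3)
√(G - 36374) = √(-5897/4 - 36374) = √(-151393/4) = I*√151393/2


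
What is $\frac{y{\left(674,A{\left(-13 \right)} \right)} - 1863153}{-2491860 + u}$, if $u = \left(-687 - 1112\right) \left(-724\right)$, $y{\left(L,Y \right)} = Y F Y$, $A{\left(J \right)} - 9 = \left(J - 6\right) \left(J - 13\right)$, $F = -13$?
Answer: $\frac{2576135}{594692} \approx 4.3319$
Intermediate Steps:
$A{\left(J \right)} = 9 + \left(-13 + J\right) \left(-6 + J\right)$ ($A{\left(J \right)} = 9 + \left(J - 6\right) \left(J - 13\right) = 9 + \left(-6 + J\right) \left(-13 + J\right) = 9 + \left(-13 + J\right) \left(-6 + J\right)$)
$y{\left(L,Y \right)} = - 13 Y^{2}$ ($y{\left(L,Y \right)} = Y \left(-13\right) Y = - 13 Y Y = - 13 Y^{2}$)
$u = 1302476$ ($u = \left(-1799\right) \left(-724\right) = 1302476$)
$\frac{y{\left(674,A{\left(-13 \right)} \right)} - 1863153}{-2491860 + u} = \frac{- 13 \left(87 + \left(-13\right)^{2} - -247\right)^{2} - 1863153}{-2491860 + 1302476} = \frac{- 13 \left(87 + 169 + 247\right)^{2} - 1863153}{-1189384} = \left(- 13 \cdot 503^{2} - 1863153\right) \left(- \frac{1}{1189384}\right) = \left(\left(-13\right) 253009 - 1863153\right) \left(- \frac{1}{1189384}\right) = \left(-3289117 - 1863153\right) \left(- \frac{1}{1189384}\right) = \left(-5152270\right) \left(- \frac{1}{1189384}\right) = \frac{2576135}{594692}$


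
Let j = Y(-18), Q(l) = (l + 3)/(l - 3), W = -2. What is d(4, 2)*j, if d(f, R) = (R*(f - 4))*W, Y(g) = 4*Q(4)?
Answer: 0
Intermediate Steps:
Q(l) = (3 + l)/(-3 + l)
Y(g) = 28 (Y(g) = 4*((3 + 4)/(-3 + 4)) = 4*(7/1) = 4*(1*7) = 4*7 = 28)
j = 28
d(f, R) = -2*R*(-4 + f) (d(f, R) = (R*(f - 4))*(-2) = (R*(-4 + f))*(-2) = -2*R*(-4 + f))
d(4, 2)*j = (2*2*(4 - 1*4))*28 = (2*2*(4 - 4))*28 = (2*2*0)*28 = 0*28 = 0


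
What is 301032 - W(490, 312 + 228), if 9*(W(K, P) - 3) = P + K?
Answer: 2708231/9 ≈ 3.0091e+5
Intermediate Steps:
W(K, P) = 3 + K/9 + P/9 (W(K, P) = 3 + (P + K)/9 = 3 + (K + P)/9 = 3 + (K/9 + P/9) = 3 + K/9 + P/9)
301032 - W(490, 312 + 228) = 301032 - (3 + (⅑)*490 + (312 + 228)/9) = 301032 - (3 + 490/9 + (⅑)*540) = 301032 - (3 + 490/9 + 60) = 301032 - 1*1057/9 = 301032 - 1057/9 = 2708231/9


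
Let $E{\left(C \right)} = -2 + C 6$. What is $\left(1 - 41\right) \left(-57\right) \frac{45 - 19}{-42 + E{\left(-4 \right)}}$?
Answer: $- \frac{14820}{17} \approx -871.76$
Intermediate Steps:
$E{\left(C \right)} = -2 + 6 C$
$\left(1 - 41\right) \left(-57\right) \frac{45 - 19}{-42 + E{\left(-4 \right)}} = \left(1 - 41\right) \left(-57\right) \frac{45 - 19}{-42 + \left(-2 + 6 \left(-4\right)\right)} = \left(1 - 41\right) \left(-57\right) \frac{26}{-42 - 26} = \left(-40\right) \left(-57\right) \frac{26}{-42 - 26} = 2280 \frac{26}{-68} = 2280 \cdot 26 \left(- \frac{1}{68}\right) = 2280 \left(- \frac{13}{34}\right) = - \frac{14820}{17}$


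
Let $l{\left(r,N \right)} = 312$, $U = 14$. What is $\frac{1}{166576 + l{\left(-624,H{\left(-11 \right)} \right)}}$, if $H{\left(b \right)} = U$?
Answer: $\frac{1}{166888} \approx 5.992 \cdot 10^{-6}$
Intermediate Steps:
$H{\left(b \right)} = 14$
$\frac{1}{166576 + l{\left(-624,H{\left(-11 \right)} \right)}} = \frac{1}{166576 + 312} = \frac{1}{166888}$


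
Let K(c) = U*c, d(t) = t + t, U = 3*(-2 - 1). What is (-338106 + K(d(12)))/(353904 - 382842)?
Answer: 56387/4823 ≈ 11.691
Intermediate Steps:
U = -9 (U = 3*(-3) = -9)
d(t) = 2*t
K(c) = -9*c
(-338106 + K(d(12)))/(353904 - 382842) = (-338106 - 18*12)/(353904 - 382842) = (-338106 - 9*24)/(-28938) = (-338106 - 216)*(-1/28938) = -338322*(-1/28938) = 56387/4823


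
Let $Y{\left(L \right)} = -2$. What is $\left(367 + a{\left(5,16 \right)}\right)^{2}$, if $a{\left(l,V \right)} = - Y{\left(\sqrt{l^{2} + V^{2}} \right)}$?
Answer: $136161$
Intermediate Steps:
$a{\left(l,V \right)} = 2$ ($a{\left(l,V \right)} = \left(-1\right) \left(-2\right) = 2$)
$\left(367 + a{\left(5,16 \right)}\right)^{2} = \left(367 + 2\right)^{2} = 369^{2} = 136161$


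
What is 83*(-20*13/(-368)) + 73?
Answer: 12111/92 ≈ 131.64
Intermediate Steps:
83*(-20*13/(-368)) + 73 = 83*(-260*(-1/368)) + 73 = 83*(65/92) + 73 = 5395/92 + 73 = 12111/92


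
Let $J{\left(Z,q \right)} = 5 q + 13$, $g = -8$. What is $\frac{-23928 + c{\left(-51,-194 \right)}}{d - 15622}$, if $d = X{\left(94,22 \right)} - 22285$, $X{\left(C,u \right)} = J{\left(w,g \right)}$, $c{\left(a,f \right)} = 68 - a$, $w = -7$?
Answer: $\frac{23809}{37934} \approx 0.62764$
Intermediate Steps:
$J{\left(Z,q \right)} = 13 + 5 q$
$X{\left(C,u \right)} = -27$ ($X{\left(C,u \right)} = 13 + 5 \left(-8\right) = 13 - 40 = -27$)
$d = -22312$ ($d = -27 - 22285 = -22312$)
$\frac{-23928 + c{\left(-51,-194 \right)}}{d - 15622} = \frac{-23928 + \left(68 - -51\right)}{-22312 - 15622} = \frac{-23928 + \left(68 + 51\right)}{-37934} = \left(-23928 + 119\right) \left(- \frac{1}{37934}\right) = \left(-23809\right) \left(- \frac{1}{37934}\right) = \frac{23809}{37934}$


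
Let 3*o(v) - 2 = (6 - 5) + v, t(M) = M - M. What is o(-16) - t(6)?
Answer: -13/3 ≈ -4.3333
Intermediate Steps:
t(M) = 0
o(v) = 1 + v/3 (o(v) = ⅔ + ((6 - 5) + v)/3 = ⅔ + (1 + v)/3 = ⅔ + (⅓ + v/3) = 1 + v/3)
o(-16) - t(6) = (1 + (⅓)*(-16)) - 1*0 = (1 - 16/3) + 0 = -13/3 + 0 = -13/3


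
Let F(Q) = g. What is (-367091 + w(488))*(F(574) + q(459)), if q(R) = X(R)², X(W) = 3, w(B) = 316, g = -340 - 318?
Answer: 238036975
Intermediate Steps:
g = -658
q(R) = 9 (q(R) = 3² = 9)
F(Q) = -658
(-367091 + w(488))*(F(574) + q(459)) = (-367091 + 316)*(-658 + 9) = -366775*(-649) = 238036975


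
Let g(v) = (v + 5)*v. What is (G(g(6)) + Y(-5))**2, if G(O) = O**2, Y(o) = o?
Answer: 18931201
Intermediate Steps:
g(v) = v*(5 + v) (g(v) = (5 + v)*v = v*(5 + v))
(G(g(6)) + Y(-5))**2 = ((6*(5 + 6))**2 - 5)**2 = ((6*11)**2 - 5)**2 = (66**2 - 5)**2 = (4356 - 5)**2 = 4351**2 = 18931201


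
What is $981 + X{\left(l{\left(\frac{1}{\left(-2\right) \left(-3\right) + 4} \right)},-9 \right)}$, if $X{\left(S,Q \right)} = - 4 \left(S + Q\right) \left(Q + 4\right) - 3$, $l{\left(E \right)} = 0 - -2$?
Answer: $838$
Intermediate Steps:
$l{\left(E \right)} = 2$ ($l{\left(E \right)} = 0 + 2 = 2$)
$X{\left(S,Q \right)} = -3 - 4 \left(4 + Q\right) \left(Q + S\right)$ ($X{\left(S,Q \right)} = - 4 \left(Q + S\right) \left(4 + Q\right) - 3 = - 4 \left(4 + Q\right) \left(Q + S\right) - 3 = -3 - 4 \left(4 + Q\right) \left(Q + S\right)$)
$981 + X{\left(l{\left(\frac{1}{\left(-2\right) \left(-3\right) + 4} \right)},-9 \right)} = 981 - \left(-109 - 72 + 324\right) = 981 - 143 = 838$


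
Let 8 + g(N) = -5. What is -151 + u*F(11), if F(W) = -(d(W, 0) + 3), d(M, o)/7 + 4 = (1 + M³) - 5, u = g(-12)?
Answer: 120281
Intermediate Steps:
g(N) = -13 (g(N) = -8 - 5 = -13)
u = -13
d(M, o) = -56 + 7*M³ (d(M, o) = -28 + 7*((1 + M³) - 5) = -28 + 7*(-4 + M³) = -28 + (-28 + 7*M³) = -56 + 7*M³)
F(W) = 53 - 7*W³ (F(W) = -((-56 + 7*W³) + 3) = -(-53 + 7*W³) = 53 - 7*W³)
-151 + u*F(11) = -151 - 13*(53 - 7*11³) = -151 - 13*(53 - 7*1331) = -151 - 13*(53 - 9317) = -151 - 13*(-9264) = -151 + 120432 = 120281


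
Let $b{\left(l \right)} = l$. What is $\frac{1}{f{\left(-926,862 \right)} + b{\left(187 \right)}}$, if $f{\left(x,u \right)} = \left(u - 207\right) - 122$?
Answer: $\frac{1}{720} \approx 0.0013889$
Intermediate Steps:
$f{\left(x,u \right)} = -329 + u$ ($f{\left(x,u \right)} = \left(-207 + u\right) - 122 = -329 + u$)
$\frac{1}{f{\left(-926,862 \right)} + b{\left(187 \right)}} = \frac{1}{\left(-329 + 862\right) + 187} = \frac{1}{533 + 187} = \frac{1}{720}$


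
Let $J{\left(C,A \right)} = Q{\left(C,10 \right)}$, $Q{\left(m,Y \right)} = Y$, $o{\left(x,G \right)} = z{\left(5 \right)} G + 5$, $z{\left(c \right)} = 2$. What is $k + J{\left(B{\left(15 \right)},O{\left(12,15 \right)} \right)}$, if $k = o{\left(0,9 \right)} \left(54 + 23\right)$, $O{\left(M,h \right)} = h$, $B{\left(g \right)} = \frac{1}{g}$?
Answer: $1781$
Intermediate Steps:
$o{\left(x,G \right)} = 5 + 2 G$ ($o{\left(x,G \right)} = 2 G + 5 = 5 + 2 G$)
$k = 1771$ ($k = \left(5 + 2 \cdot 9\right) \left(54 + 23\right) = \left(5 + 18\right) 77 = 23 \cdot 77 = 1771$)
$J{\left(C,A \right)} = 10$
$k + J{\left(B{\left(15 \right)},O{\left(12,15 \right)} \right)} = 1771 + 10 = 1781$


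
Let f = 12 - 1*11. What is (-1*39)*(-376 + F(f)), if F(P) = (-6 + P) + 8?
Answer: 14547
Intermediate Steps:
f = 1 (f = 12 - 11 = 1)
F(P) = 2 + P
(-1*39)*(-376 + F(f)) = (-1*39)*(-376 + (2 + 1)) = -39*(-376 + 3) = -39*(-373) = 14547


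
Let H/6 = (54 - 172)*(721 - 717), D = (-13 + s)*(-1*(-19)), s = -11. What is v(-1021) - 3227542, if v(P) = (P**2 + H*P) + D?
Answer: 705915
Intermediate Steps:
D = -456 (D = (-13 - 11)*(-1*(-19)) = -24*19 = -456)
H = -2832 (H = 6*((54 - 172)*(721 - 717)) = 6*(-118*4) = 6*(-472) = -2832)
v(P) = -456 + P**2 - 2832*P (v(P) = (P**2 - 2832*P) - 456 = -456 + P**2 - 2832*P)
v(-1021) - 3227542 = (-456 + (-1021)**2 - 2832*(-1021)) - 3227542 = (-456 + 1042441 + 2891472) - 3227542 = 3933457 - 3227542 = 705915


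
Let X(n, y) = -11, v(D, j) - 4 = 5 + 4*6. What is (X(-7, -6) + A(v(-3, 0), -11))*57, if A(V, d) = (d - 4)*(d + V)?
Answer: -19437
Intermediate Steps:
v(D, j) = 33 (v(D, j) = 4 + (5 + 4*6) = 4 + (5 + 24) = 4 + 29 = 33)
A(V, d) = (-4 + d)*(V + d)
(X(-7, -6) + A(v(-3, 0), -11))*57 = (-11 + ((-11)² - 4*33 - 4*(-11) + 33*(-11)))*57 = (-11 + (121 - 132 + 44 - 363))*57 = (-11 - 330)*57 = -341*57 = -19437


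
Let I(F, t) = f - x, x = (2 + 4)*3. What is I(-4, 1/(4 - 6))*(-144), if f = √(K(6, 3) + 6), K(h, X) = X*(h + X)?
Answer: 2592 - 144*√33 ≈ 1764.8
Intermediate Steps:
K(h, X) = X*(X + h)
f = √33 (f = √(3*(3 + 6) + 6) = √(3*9 + 6) = √(27 + 6) = √33 ≈ 5.7446)
x = 18 (x = 6*3 = 18)
I(F, t) = -18 + √33 (I(F, t) = √33 - 1*18 = √33 - 18 = -18 + √33)
I(-4, 1/(4 - 6))*(-144) = (-18 + √33)*(-144) = 2592 - 144*√33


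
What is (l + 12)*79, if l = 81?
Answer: 7347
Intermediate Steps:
(l + 12)*79 = (81 + 12)*79 = 93*79 = 7347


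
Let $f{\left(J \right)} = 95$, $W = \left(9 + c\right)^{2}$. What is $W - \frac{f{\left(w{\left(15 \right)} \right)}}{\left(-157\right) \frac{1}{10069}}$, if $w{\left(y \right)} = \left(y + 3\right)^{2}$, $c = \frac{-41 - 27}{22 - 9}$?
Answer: $\frac{162034752}{26533} \approx 6106.9$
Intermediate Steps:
$c = - \frac{68}{13} \approx -5.2308$
$W = \frac{2401}{169}$ ($W = \left(9 - \frac{68}{13}\right)^{2} = \left(\frac{49}{13}\right)^{2} = \frac{2401}{169} \approx 14.207$)
$w{\left(y \right)} = \left(3 + y\right)^{2}$
$W - \frac{f{\left(w{\left(15 \right)} \right)}}{\left(-157\right) \frac{1}{10069}} = \frac{2401}{169} - \frac{95}{\left(-157\right) \frac{1}{10069}} = \frac{2401}{169} - \frac{95}{- \frac{157}{10069}} = \frac{2401}{169} - 95 \left(- \frac{10069}{157}\right) = \frac{2401}{169} - - \frac{956555}{157} = \frac{2401}{169} + \frac{956555}{157} = \frac{162034752}{26533}$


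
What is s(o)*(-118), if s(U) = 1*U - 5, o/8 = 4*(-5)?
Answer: 19470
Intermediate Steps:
o = -160 (o = 8*(4*(-5)) = 8*(-20) = -160)
s(U) = -5 + U (s(U) = U - 5 = -5 + U)
s(o)*(-118) = (-5 - 160)*(-118) = -165*(-118) = 19470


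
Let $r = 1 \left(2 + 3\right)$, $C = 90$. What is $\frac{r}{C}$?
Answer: $\frac{1}{18} \approx 0.055556$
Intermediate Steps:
$r = 5$ ($r = 1 \cdot 5 = 5$)
$\frac{r}{C} = \frac{5}{90} = 5 \cdot \frac{1}{90} = \frac{1}{18}$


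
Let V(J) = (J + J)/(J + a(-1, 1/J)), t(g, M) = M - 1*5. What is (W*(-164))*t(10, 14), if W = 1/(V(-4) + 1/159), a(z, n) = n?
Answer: -3989628/5105 ≈ -781.51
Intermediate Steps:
t(g, M) = -5 + M (t(g, M) = M - 5 = -5 + M)
V(J) = 2*J/(J + 1/J) (V(J) = (J + J)/(J + 1/J) = (2*J)/(J + 1/J) = 2*J/(J + 1/J))
W = 2703/5105 (W = 1/(2*(-4)²/(1 + (-4)²) + 1/159) = 1/(2*16/(1 + 16) + 1/159) = 1/(2*16/17 + 1/159) = 1/(2*16*(1/17) + 1/159) = 1/(32/17 + 1/159) = 1/(5105/2703) = 2703/5105 ≈ 0.52948)
(W*(-164))*t(10, 14) = ((2703/5105)*(-164))*(-5 + 14) = -443292/5105*9 = -3989628/5105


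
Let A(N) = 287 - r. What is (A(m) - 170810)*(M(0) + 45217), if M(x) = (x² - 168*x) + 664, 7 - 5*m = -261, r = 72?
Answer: -7827069195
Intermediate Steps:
m = 268/5 (m = 7/5 - ⅕*(-261) = 7/5 + 261/5 = 268/5 ≈ 53.600)
M(x) = 664 + x² - 168*x
A(N) = 215 (A(N) = 287 - 1*72 = 287 - 72 = 215)
(A(m) - 170810)*(M(0) + 45217) = (215 - 170810)*((664 + 0² - 168*0) + 45217) = -170595*((664 + 0 + 0) + 45217) = -170595*(664 + 45217) = -170595*45881 = -7827069195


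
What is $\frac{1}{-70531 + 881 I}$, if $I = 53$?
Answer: $- \frac{1}{23838} \approx -4.195 \cdot 10^{-5}$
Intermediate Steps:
$\frac{1}{-70531 + 881 I} = \frac{1}{-70531 + 881 \cdot 53} = \frac{1}{-70531 + 46693} = \frac{1}{-23838} = - \frac{1}{23838}$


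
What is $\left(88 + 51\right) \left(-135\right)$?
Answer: $-18765$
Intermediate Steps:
$\left(88 + 51\right) \left(-135\right) = 139 \left(-135\right) = -18765$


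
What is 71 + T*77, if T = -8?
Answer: -545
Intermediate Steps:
71 + T*77 = 71 - 8*77 = 71 - 616 = -545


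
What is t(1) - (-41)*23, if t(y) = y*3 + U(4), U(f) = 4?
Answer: 950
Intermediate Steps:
t(y) = 4 + 3*y (t(y) = y*3 + 4 = 3*y + 4 = 4 + 3*y)
t(1) - (-41)*23 = (4 + 3*1) - (-41)*23 = (4 + 3) - 41*(-23) = 7 + 943 = 950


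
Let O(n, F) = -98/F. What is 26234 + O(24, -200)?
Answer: 2623449/100 ≈ 26235.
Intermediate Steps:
26234 + O(24, -200) = 26234 - 98/(-200) = 26234 - 98*(-1/200) = 26234 + 49/100 = 2623449/100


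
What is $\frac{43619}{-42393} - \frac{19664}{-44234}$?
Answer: $- \frac{547913447}{937605981} \approx -0.58438$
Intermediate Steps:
$\frac{43619}{-42393} - \frac{19664}{-44234} = 43619 \left(- \frac{1}{42393}\right) - - \frac{9832}{22117} = - \frac{43619}{42393} + \frac{9832}{22117} = - \frac{547913447}{937605981}$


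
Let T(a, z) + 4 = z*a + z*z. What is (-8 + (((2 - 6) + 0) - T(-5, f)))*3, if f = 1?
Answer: -12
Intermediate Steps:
T(a, z) = -4 + z² + a*z (T(a, z) = -4 + (z*a + z*z) = -4 + (a*z + z²) = -4 + (z² + a*z) = -4 + z² + a*z)
(-8 + (((2 - 6) + 0) - T(-5, f)))*3 = (-8 + (((2 - 6) + 0) - (-4 + 1² - 5*1)))*3 = (-8 + ((-4 + 0) - (-4 + 1 - 5)))*3 = (-8 + (-4 - 1*(-8)))*3 = (-8 + (-4 + 8))*3 = (-8 + 4)*3 = -4*3 = -12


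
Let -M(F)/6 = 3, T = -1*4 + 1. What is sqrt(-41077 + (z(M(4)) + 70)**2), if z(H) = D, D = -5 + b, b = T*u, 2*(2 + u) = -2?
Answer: I*sqrt(35601) ≈ 188.68*I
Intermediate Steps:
u = -3 (u = -2 + (1/2)*(-2) = -2 - 1 = -3)
T = -3 (T = -4 + 1 = -3)
b = 9 (b = -3*(-3) = 9)
M(F) = -18 (M(F) = -6*3 = -18)
D = 4 (D = -5 + 9 = 4)
z(H) = 4
sqrt(-41077 + (z(M(4)) + 70)**2) = sqrt(-41077 + (4 + 70)**2) = sqrt(-41077 + 74**2) = sqrt(-41077 + 5476) = sqrt(-35601) = I*sqrt(35601)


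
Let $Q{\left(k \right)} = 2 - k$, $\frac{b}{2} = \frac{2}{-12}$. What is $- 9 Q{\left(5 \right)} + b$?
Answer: $\frac{80}{3} \approx 26.667$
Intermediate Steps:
$b = - \frac{1}{3}$ ($b = 2 \frac{2}{-12} = 2 \cdot 2 \left(- \frac{1}{12}\right) = 2 \left(- \frac{1}{6}\right) = - \frac{1}{3} \approx -0.33333$)
$- 9 Q{\left(5 \right)} + b = - 9 \left(2 - 5\right) - \frac{1}{3} = \left(-9\right) \left(-3\right) - \frac{1}{3} = 27 - \frac{1}{3} = \frac{80}{3}$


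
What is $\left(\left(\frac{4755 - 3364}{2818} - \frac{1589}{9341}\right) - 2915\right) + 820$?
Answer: $- \frac{55138039581}{26322938} \approx -2094.7$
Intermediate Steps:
$\left(\left(\frac{4755 - 3364}{2818} - \frac{1589}{9341}\right) - 2915\right) + 820 = \left(\left(\left(4755 - 3364\right) \frac{1}{2818} - \frac{1589}{9341}\right) - 2915\right) + 820 = \left(\left(1391 \cdot \frac{1}{2818} - \frac{1589}{9341}\right) - 2915\right) + 820 = \left(\left(\frac{1391}{2818} - \frac{1589}{9341}\right) - 2915\right) + 820 = \left(\frac{8515529}{26322938} - 2915\right) + 820 = - \frac{76722848741}{26322938} + 820 = - \frac{55138039581}{26322938}$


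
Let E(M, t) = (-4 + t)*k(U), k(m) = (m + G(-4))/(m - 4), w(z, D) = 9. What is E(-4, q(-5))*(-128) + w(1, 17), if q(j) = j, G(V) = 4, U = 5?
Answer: 10377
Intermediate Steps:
k(m) = (4 + m)/(-4 + m) (k(m) = (m + 4)/(m - 4) = (4 + m)/(-4 + m))
E(M, t) = -36 + 9*t (E(M, t) = (-4 + t)*((4 + 5)/(-4 + 5)) = (-4 + t)*(9/1) = (-4 + t)*(1*9) = (-4 + t)*9 = -36 + 9*t)
E(-4, q(-5))*(-128) + w(1, 17) = (-36 + 9*(-5))*(-128) + 9 = (-36 - 45)*(-128) + 9 = -81*(-128) + 9 = 10368 + 9 = 10377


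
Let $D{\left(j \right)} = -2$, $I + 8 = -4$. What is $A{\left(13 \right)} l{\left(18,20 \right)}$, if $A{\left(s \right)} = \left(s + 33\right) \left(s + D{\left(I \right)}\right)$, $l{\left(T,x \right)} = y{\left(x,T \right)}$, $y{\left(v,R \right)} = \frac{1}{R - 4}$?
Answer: $\frac{253}{7} \approx 36.143$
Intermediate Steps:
$I = -12$ ($I = -8 - 4 = -12$)
$y{\left(v,R \right)} = \frac{1}{-4 + R}$
$l{\left(T,x \right)} = \frac{1}{-4 + T}$
$A{\left(s \right)} = \left(-2 + s\right) \left(33 + s\right)$ ($A{\left(s \right)} = \left(s + 33\right) \left(s - 2\right) = \left(33 + s\right) \left(-2 + s\right) = \left(-2 + s\right) \left(33 + s\right)$)
$A{\left(13 \right)} l{\left(18,20 \right)} = \frac{-66 + 13^{2} + 31 \cdot 13}{-4 + 18} = \frac{-66 + 169 + 403}{14} = 506 \cdot \frac{1}{14} = \frac{253}{7}$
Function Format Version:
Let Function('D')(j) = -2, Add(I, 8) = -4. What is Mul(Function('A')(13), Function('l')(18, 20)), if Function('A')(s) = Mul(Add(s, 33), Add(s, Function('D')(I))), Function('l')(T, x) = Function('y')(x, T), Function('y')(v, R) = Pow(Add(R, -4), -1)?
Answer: Rational(253, 7) ≈ 36.143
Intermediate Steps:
I = -12 (I = Add(-8, -4) = -12)
Function('y')(v, R) = Pow(Add(-4, R), -1)
Function('l')(T, x) = Pow(Add(-4, T), -1)
Function('A')(s) = Mul(Add(-2, s), Add(33, s)) (Function('A')(s) = Mul(Add(s, 33), Add(s, -2)) = Mul(Add(33, s), Add(-2, s)) = Mul(Add(-2, s), Add(33, s)))
Mul(Function('A')(13), Function('l')(18, 20)) = Mul(Add(-66, Pow(13, 2), Mul(31, 13)), Pow(Add(-4, 18), -1)) = Mul(Add(-66, 169, 403), Pow(14, -1)) = Mul(506, Rational(1, 14)) = Rational(253, 7)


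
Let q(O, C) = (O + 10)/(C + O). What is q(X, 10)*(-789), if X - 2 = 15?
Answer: -789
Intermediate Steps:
X = 17 (X = 2 + 15 = 17)
q(O, C) = (10 + O)/(C + O)
q(X, 10)*(-789) = ((10 + 17)/(10 + 17))*(-789) = (27/27)*(-789) = ((1/27)*27)*(-789) = 1*(-789) = -789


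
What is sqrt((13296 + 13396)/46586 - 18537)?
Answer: I*sqrt(10057195200535)/23293 ≈ 136.15*I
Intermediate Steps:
sqrt((13296 + 13396)/46586 - 18537) = sqrt(26692*(1/46586) - 18537) = sqrt(13346/23293 - 18537) = sqrt(-431768995/23293) = I*sqrt(10057195200535)/23293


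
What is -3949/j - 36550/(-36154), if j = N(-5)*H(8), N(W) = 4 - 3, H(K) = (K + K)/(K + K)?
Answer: -71367798/18077 ≈ -3948.0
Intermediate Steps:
H(K) = 1 (H(K) = (2*K)/((2*K)) = (2*K)*(1/(2*K)) = 1)
N(W) = 1
j = 1 (j = 1*1 = 1)
-3949/j - 36550/(-36154) = -3949/1 - 36550/(-36154) = -3949*1 - 36550*(-1/36154) = -3949 + 18275/18077 = -71367798/18077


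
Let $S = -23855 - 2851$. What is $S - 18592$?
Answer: $-45298$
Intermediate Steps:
$S = -26706$ ($S = -23855 - 2851 = -26706$)
$S - 18592 = -26706 - 18592 = -45298$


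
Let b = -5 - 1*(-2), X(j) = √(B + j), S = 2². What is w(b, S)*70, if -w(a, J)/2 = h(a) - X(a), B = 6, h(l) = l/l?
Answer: -140 + 140*√3 ≈ 102.49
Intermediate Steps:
h(l) = 1
S = 4
X(j) = √(6 + j)
b = -3 (b = -5 + 2 = -3)
w(a, J) = -2 + 2*√(6 + a) (w(a, J) = -2*(1 - √(6 + a)) = -2 + 2*√(6 + a))
w(b, S)*70 = (-2 + 2*√(6 - 3))*70 = (-2 + 2*√3)*70 = -140 + 140*√3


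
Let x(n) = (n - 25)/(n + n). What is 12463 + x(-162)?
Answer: 4038199/324 ≈ 12464.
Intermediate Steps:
x(n) = (-25 + n)/(2*n) (x(n) = (-25 + n)/((2*n)) = (-25 + n)*(1/(2*n)) = (-25 + n)/(2*n))
12463 + x(-162) = 12463 + (1/2)*(-25 - 162)/(-162) = 12463 + (1/2)*(-1/162)*(-187) = 12463 + 187/324 = 4038199/324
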